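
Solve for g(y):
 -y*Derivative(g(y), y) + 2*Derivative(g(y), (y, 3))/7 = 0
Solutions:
 g(y) = C1 + Integral(C2*airyai(2^(2/3)*7^(1/3)*y/2) + C3*airybi(2^(2/3)*7^(1/3)*y/2), y)


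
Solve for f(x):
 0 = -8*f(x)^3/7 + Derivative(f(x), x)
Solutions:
 f(x) = -sqrt(14)*sqrt(-1/(C1 + 8*x))/2
 f(x) = sqrt(14)*sqrt(-1/(C1 + 8*x))/2


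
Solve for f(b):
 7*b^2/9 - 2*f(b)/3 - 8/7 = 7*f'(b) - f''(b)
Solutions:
 f(b) = C1*exp(b*(21 - sqrt(465))/6) + C2*exp(b*(21 + sqrt(465))/6) + 7*b^2/6 - 49*b/2 + 7253/28


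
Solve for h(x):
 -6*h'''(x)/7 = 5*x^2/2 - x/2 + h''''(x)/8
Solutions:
 h(x) = C1 + C2*x + C3*x^2 + C4*exp(-48*x/7) - 7*x^5/144 + 413*x^4/6912 - 2891*x^3/82944


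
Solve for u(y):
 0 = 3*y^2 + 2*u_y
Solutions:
 u(y) = C1 - y^3/2


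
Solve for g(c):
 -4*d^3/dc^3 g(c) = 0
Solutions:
 g(c) = C1 + C2*c + C3*c^2


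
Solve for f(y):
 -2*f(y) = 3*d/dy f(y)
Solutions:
 f(y) = C1*exp(-2*y/3)


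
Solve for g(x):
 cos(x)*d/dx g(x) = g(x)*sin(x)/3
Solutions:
 g(x) = C1/cos(x)^(1/3)


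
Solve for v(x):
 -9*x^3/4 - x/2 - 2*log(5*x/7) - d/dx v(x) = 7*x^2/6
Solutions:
 v(x) = C1 - 9*x^4/16 - 7*x^3/18 - x^2/4 - 2*x*log(x) - 2*x*log(5) + 2*x + 2*x*log(7)


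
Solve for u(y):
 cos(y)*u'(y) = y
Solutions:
 u(y) = C1 + Integral(y/cos(y), y)


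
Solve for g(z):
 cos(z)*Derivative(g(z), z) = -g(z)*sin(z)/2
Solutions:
 g(z) = C1*sqrt(cos(z))


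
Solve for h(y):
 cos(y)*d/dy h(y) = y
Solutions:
 h(y) = C1 + Integral(y/cos(y), y)


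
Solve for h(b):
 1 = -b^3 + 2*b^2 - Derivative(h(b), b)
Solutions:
 h(b) = C1 - b^4/4 + 2*b^3/3 - b


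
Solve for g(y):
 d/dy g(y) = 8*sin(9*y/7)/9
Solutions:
 g(y) = C1 - 56*cos(9*y/7)/81


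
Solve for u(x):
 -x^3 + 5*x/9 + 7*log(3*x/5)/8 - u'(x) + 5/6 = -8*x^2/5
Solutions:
 u(x) = C1 - x^4/4 + 8*x^3/15 + 5*x^2/18 + 7*x*log(x)/8 - 7*x*log(5)/8 - x/24 + 7*x*log(3)/8


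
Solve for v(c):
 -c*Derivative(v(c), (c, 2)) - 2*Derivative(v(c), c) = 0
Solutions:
 v(c) = C1 + C2/c


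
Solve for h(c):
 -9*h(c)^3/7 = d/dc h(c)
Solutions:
 h(c) = -sqrt(14)*sqrt(-1/(C1 - 9*c))/2
 h(c) = sqrt(14)*sqrt(-1/(C1 - 9*c))/2


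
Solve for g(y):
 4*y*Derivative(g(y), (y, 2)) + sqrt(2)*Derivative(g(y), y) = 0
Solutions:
 g(y) = C1 + C2*y^(1 - sqrt(2)/4)


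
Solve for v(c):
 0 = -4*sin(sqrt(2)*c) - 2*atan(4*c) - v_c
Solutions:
 v(c) = C1 - 2*c*atan(4*c) + log(16*c^2 + 1)/4 + 2*sqrt(2)*cos(sqrt(2)*c)


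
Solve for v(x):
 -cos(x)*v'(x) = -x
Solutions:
 v(x) = C1 + Integral(x/cos(x), x)


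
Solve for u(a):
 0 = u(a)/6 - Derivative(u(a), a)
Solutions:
 u(a) = C1*exp(a/6)


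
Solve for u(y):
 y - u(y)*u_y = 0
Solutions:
 u(y) = -sqrt(C1 + y^2)
 u(y) = sqrt(C1 + y^2)


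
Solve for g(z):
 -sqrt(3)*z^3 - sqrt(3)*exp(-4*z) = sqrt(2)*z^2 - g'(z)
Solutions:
 g(z) = C1 + sqrt(3)*z^4/4 + sqrt(2)*z^3/3 - sqrt(3)*exp(-4*z)/4


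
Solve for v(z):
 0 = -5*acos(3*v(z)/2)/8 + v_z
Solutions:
 Integral(1/acos(3*_y/2), (_y, v(z))) = C1 + 5*z/8


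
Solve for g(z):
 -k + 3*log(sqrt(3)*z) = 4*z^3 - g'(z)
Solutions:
 g(z) = C1 + k*z + z^4 - 3*z*log(z) - 3*z*log(3)/2 + 3*z


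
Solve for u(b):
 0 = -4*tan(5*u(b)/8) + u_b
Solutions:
 u(b) = -8*asin(C1*exp(5*b/2))/5 + 8*pi/5
 u(b) = 8*asin(C1*exp(5*b/2))/5


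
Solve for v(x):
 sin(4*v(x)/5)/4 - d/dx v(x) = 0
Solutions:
 -x/4 + 5*log(cos(4*v(x)/5) - 1)/8 - 5*log(cos(4*v(x)/5) + 1)/8 = C1


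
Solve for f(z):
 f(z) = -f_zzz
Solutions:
 f(z) = C3*exp(-z) + (C1*sin(sqrt(3)*z/2) + C2*cos(sqrt(3)*z/2))*exp(z/2)


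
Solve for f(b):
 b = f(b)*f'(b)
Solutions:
 f(b) = -sqrt(C1 + b^2)
 f(b) = sqrt(C1 + b^2)


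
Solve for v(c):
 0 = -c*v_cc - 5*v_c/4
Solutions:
 v(c) = C1 + C2/c^(1/4)


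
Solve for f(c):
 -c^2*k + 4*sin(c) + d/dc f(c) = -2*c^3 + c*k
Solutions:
 f(c) = C1 - c^4/2 + c^3*k/3 + c^2*k/2 + 4*cos(c)


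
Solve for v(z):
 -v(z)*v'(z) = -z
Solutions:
 v(z) = -sqrt(C1 + z^2)
 v(z) = sqrt(C1 + z^2)


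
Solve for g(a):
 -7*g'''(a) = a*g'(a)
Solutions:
 g(a) = C1 + Integral(C2*airyai(-7^(2/3)*a/7) + C3*airybi(-7^(2/3)*a/7), a)


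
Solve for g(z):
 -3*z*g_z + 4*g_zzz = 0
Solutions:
 g(z) = C1 + Integral(C2*airyai(6^(1/3)*z/2) + C3*airybi(6^(1/3)*z/2), z)


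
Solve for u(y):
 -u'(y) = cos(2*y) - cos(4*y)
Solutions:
 u(y) = C1 - sin(2*y)/2 + sin(4*y)/4


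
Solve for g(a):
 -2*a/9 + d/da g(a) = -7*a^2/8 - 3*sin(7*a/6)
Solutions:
 g(a) = C1 - 7*a^3/24 + a^2/9 + 18*cos(7*a/6)/7


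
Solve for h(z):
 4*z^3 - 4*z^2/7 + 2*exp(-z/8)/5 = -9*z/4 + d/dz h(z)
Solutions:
 h(z) = C1 + z^4 - 4*z^3/21 + 9*z^2/8 - 16*exp(-z/8)/5


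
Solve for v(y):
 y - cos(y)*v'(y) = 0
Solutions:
 v(y) = C1 + Integral(y/cos(y), y)


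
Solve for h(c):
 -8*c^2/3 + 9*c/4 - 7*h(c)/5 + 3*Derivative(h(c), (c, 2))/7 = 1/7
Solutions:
 h(c) = C1*exp(-7*sqrt(15)*c/15) + C2*exp(7*sqrt(15)*c/15) - 40*c^2/21 + 45*c/28 - 435/343


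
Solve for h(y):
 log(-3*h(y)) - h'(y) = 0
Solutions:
 -Integral(1/(log(-_y) + log(3)), (_y, h(y))) = C1 - y


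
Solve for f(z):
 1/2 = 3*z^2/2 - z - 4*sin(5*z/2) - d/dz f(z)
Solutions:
 f(z) = C1 + z^3/2 - z^2/2 - z/2 + 8*cos(5*z/2)/5


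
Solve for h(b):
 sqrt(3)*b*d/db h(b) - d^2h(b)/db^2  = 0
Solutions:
 h(b) = C1 + C2*erfi(sqrt(2)*3^(1/4)*b/2)


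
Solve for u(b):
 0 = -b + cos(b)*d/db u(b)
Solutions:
 u(b) = C1 + Integral(b/cos(b), b)


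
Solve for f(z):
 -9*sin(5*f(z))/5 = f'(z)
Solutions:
 f(z) = -acos((-C1 - exp(18*z))/(C1 - exp(18*z)))/5 + 2*pi/5
 f(z) = acos((-C1 - exp(18*z))/(C1 - exp(18*z)))/5


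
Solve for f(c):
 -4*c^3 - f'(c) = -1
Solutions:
 f(c) = C1 - c^4 + c


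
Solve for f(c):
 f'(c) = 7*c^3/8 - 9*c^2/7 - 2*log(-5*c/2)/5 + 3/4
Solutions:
 f(c) = C1 + 7*c^4/32 - 3*c^3/7 - 2*c*log(-c)/5 + c*(-8*log(5) + 8*log(2) + 23)/20


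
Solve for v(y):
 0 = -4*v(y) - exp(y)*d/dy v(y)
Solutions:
 v(y) = C1*exp(4*exp(-y))


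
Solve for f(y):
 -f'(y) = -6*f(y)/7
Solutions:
 f(y) = C1*exp(6*y/7)


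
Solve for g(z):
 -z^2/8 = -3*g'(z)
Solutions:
 g(z) = C1 + z^3/72


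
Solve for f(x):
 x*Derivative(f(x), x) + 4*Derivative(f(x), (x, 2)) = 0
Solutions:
 f(x) = C1 + C2*erf(sqrt(2)*x/4)


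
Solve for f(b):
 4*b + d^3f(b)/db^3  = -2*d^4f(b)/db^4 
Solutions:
 f(b) = C1 + C2*b + C3*b^2 + C4*exp(-b/2) - b^4/6 + 4*b^3/3


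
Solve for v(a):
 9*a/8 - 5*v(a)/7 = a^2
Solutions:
 v(a) = 7*a*(9 - 8*a)/40


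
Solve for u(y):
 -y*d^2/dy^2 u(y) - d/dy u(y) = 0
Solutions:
 u(y) = C1 + C2*log(y)


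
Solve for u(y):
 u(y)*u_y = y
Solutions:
 u(y) = -sqrt(C1 + y^2)
 u(y) = sqrt(C1 + y^2)


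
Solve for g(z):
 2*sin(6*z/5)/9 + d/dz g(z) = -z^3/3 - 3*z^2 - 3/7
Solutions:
 g(z) = C1 - z^4/12 - z^3 - 3*z/7 + 5*cos(6*z/5)/27


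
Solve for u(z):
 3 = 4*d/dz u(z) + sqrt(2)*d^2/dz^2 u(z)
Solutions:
 u(z) = C1 + C2*exp(-2*sqrt(2)*z) + 3*z/4


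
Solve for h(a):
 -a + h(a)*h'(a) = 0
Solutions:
 h(a) = -sqrt(C1 + a^2)
 h(a) = sqrt(C1 + a^2)


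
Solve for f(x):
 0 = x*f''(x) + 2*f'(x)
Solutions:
 f(x) = C1 + C2/x


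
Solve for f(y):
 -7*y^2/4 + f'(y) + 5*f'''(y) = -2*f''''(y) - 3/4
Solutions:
 f(y) = C1 + C2*exp(y*(-10 + 25/(12*sqrt(114) + 179)^(1/3) + (12*sqrt(114) + 179)^(1/3))/12)*sin(sqrt(3)*y*(-(12*sqrt(114) + 179)^(1/3) + 25/(12*sqrt(114) + 179)^(1/3))/12) + C3*exp(y*(-10 + 25/(12*sqrt(114) + 179)^(1/3) + (12*sqrt(114) + 179)^(1/3))/12)*cos(sqrt(3)*y*(-(12*sqrt(114) + 179)^(1/3) + 25/(12*sqrt(114) + 179)^(1/3))/12) + C4*exp(-y*(25/(12*sqrt(114) + 179)^(1/3) + 5 + (12*sqrt(114) + 179)^(1/3))/6) + 7*y^3/12 - 73*y/4


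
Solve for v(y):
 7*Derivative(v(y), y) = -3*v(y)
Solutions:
 v(y) = C1*exp(-3*y/7)


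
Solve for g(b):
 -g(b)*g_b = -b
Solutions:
 g(b) = -sqrt(C1 + b^2)
 g(b) = sqrt(C1 + b^2)


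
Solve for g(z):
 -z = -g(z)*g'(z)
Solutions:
 g(z) = -sqrt(C1 + z^2)
 g(z) = sqrt(C1 + z^2)


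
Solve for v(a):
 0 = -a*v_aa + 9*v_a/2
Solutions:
 v(a) = C1 + C2*a^(11/2)


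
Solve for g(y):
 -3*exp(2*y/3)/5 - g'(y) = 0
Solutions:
 g(y) = C1 - 9*exp(2*y/3)/10


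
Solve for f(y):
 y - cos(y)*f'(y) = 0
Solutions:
 f(y) = C1 + Integral(y/cos(y), y)


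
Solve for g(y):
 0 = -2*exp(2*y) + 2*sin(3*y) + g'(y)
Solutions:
 g(y) = C1 + exp(2*y) + 2*cos(3*y)/3


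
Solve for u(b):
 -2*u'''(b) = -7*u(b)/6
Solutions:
 u(b) = C3*exp(126^(1/3)*b/6) + (C1*sin(14^(1/3)*3^(1/6)*b/4) + C2*cos(14^(1/3)*3^(1/6)*b/4))*exp(-126^(1/3)*b/12)


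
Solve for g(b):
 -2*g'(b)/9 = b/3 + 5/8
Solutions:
 g(b) = C1 - 3*b^2/4 - 45*b/16


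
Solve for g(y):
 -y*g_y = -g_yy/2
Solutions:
 g(y) = C1 + C2*erfi(y)


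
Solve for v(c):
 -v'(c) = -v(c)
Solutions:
 v(c) = C1*exp(c)


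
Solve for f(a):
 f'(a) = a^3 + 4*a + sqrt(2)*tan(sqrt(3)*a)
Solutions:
 f(a) = C1 + a^4/4 + 2*a^2 - sqrt(6)*log(cos(sqrt(3)*a))/3


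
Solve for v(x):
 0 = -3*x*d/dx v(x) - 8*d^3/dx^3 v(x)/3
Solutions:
 v(x) = C1 + Integral(C2*airyai(-3^(2/3)*x/2) + C3*airybi(-3^(2/3)*x/2), x)


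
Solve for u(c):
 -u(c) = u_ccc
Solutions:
 u(c) = C3*exp(-c) + (C1*sin(sqrt(3)*c/2) + C2*cos(sqrt(3)*c/2))*exp(c/2)


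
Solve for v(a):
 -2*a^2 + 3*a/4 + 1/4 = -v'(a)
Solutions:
 v(a) = C1 + 2*a^3/3 - 3*a^2/8 - a/4


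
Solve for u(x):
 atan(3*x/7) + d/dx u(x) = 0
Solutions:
 u(x) = C1 - x*atan(3*x/7) + 7*log(9*x^2 + 49)/6


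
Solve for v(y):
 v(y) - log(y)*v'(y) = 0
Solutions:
 v(y) = C1*exp(li(y))


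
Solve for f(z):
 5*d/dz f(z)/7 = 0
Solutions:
 f(z) = C1


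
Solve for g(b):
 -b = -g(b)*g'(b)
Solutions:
 g(b) = -sqrt(C1 + b^2)
 g(b) = sqrt(C1 + b^2)


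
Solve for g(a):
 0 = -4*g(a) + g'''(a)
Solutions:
 g(a) = C3*exp(2^(2/3)*a) + (C1*sin(2^(2/3)*sqrt(3)*a/2) + C2*cos(2^(2/3)*sqrt(3)*a/2))*exp(-2^(2/3)*a/2)


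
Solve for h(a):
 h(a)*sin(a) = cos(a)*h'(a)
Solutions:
 h(a) = C1/cos(a)


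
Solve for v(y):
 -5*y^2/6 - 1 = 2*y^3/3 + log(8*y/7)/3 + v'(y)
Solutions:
 v(y) = C1 - y^4/6 - 5*y^3/18 - y*log(y)/3 - 2*y/3 + y*log(7^(1/3)/2)


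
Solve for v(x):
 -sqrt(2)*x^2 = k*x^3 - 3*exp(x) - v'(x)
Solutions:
 v(x) = C1 + k*x^4/4 + sqrt(2)*x^3/3 - 3*exp(x)


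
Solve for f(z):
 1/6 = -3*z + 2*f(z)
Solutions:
 f(z) = 3*z/2 + 1/12


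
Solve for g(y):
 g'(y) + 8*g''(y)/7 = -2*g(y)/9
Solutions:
 g(y) = (C1*sin(sqrt(7)*y/48) + C2*cos(sqrt(7)*y/48))*exp(-7*y/16)


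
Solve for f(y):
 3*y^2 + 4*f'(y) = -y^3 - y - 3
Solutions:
 f(y) = C1 - y^4/16 - y^3/4 - y^2/8 - 3*y/4


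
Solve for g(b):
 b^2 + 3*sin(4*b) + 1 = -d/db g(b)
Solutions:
 g(b) = C1 - b^3/3 - b + 3*cos(4*b)/4


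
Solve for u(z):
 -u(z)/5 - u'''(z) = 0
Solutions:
 u(z) = C3*exp(-5^(2/3)*z/5) + (C1*sin(sqrt(3)*5^(2/3)*z/10) + C2*cos(sqrt(3)*5^(2/3)*z/10))*exp(5^(2/3)*z/10)


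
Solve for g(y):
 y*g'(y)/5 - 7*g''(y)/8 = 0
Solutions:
 g(y) = C1 + C2*erfi(2*sqrt(35)*y/35)


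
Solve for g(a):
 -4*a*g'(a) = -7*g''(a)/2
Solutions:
 g(a) = C1 + C2*erfi(2*sqrt(7)*a/7)


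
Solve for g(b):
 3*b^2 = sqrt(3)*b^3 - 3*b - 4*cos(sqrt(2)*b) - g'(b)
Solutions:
 g(b) = C1 + sqrt(3)*b^4/4 - b^3 - 3*b^2/2 - 2*sqrt(2)*sin(sqrt(2)*b)


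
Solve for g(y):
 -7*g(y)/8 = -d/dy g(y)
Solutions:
 g(y) = C1*exp(7*y/8)


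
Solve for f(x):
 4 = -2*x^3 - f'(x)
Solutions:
 f(x) = C1 - x^4/2 - 4*x


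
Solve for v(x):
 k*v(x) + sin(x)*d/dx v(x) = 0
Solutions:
 v(x) = C1*exp(k*(-log(cos(x) - 1) + log(cos(x) + 1))/2)


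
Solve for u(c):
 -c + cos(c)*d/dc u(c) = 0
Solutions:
 u(c) = C1 + Integral(c/cos(c), c)


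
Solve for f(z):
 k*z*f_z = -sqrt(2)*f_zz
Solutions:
 f(z) = Piecewise((-2^(3/4)*sqrt(pi)*C1*erf(2^(1/4)*sqrt(k)*z/2)/(2*sqrt(k)) - C2, (k > 0) | (k < 0)), (-C1*z - C2, True))


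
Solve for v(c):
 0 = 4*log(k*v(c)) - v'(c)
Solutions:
 li(k*v(c))/k = C1 + 4*c


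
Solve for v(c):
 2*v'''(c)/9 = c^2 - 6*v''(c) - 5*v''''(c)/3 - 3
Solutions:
 v(c) = C1 + C2*c + c^4/72 - c^3/486 - 1295*c^2/4374 + (C3*sin(sqrt(809)*c/15) + C4*cos(sqrt(809)*c/15))*exp(-c/15)


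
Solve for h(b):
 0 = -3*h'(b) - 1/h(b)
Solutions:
 h(b) = -sqrt(C1 - 6*b)/3
 h(b) = sqrt(C1 - 6*b)/3


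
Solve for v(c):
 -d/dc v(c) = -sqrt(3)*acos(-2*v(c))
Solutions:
 Integral(1/acos(-2*_y), (_y, v(c))) = C1 + sqrt(3)*c


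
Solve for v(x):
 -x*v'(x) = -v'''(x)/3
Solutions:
 v(x) = C1 + Integral(C2*airyai(3^(1/3)*x) + C3*airybi(3^(1/3)*x), x)


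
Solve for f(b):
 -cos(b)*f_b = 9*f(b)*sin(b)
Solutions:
 f(b) = C1*cos(b)^9


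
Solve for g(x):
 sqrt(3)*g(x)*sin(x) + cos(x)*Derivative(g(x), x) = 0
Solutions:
 g(x) = C1*cos(x)^(sqrt(3))


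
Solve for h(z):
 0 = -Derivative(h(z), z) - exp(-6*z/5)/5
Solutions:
 h(z) = C1 + exp(-6*z/5)/6


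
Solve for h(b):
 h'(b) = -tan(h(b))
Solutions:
 h(b) = pi - asin(C1*exp(-b))
 h(b) = asin(C1*exp(-b))


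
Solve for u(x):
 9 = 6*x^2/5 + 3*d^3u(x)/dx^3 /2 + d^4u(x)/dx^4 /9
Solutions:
 u(x) = C1 + C2*x + C3*x^2 + C4*exp(-27*x/2) - x^5/75 + 2*x^4/405 + 10919*x^3/10935


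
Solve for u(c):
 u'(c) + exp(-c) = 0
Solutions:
 u(c) = C1 + exp(-c)


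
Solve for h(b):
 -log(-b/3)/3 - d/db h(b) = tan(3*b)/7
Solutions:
 h(b) = C1 - b*log(-b)/3 + b/3 + b*log(3)/3 + log(cos(3*b))/21


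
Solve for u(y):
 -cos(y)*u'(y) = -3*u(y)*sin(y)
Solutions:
 u(y) = C1/cos(y)^3


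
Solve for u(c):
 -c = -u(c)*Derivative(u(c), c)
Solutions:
 u(c) = -sqrt(C1 + c^2)
 u(c) = sqrt(C1 + c^2)


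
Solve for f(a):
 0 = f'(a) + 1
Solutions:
 f(a) = C1 - a


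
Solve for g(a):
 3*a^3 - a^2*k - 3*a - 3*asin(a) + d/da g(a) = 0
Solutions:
 g(a) = C1 - 3*a^4/4 + a^3*k/3 + 3*a^2/2 + 3*a*asin(a) + 3*sqrt(1 - a^2)


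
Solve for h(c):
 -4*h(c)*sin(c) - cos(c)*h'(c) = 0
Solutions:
 h(c) = C1*cos(c)^4


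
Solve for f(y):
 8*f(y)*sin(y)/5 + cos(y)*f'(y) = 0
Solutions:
 f(y) = C1*cos(y)^(8/5)


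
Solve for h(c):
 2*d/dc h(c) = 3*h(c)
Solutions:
 h(c) = C1*exp(3*c/2)


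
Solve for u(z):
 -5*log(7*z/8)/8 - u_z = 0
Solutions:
 u(z) = C1 - 5*z*log(z)/8 - 5*z*log(7)/8 + 5*z/8 + 15*z*log(2)/8


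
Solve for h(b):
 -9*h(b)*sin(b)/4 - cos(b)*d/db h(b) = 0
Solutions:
 h(b) = C1*cos(b)^(9/4)


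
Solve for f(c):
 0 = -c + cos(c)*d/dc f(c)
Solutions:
 f(c) = C1 + Integral(c/cos(c), c)


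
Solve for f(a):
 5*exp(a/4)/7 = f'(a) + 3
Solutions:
 f(a) = C1 - 3*a + 20*exp(a/4)/7


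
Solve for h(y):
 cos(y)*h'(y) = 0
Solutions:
 h(y) = C1


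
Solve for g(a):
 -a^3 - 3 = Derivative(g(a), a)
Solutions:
 g(a) = C1 - a^4/4 - 3*a


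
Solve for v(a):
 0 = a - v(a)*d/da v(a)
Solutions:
 v(a) = -sqrt(C1 + a^2)
 v(a) = sqrt(C1 + a^2)


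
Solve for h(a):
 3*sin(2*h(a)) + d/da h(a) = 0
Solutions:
 h(a) = pi - acos((-C1 - exp(12*a))/(C1 - exp(12*a)))/2
 h(a) = acos((-C1 - exp(12*a))/(C1 - exp(12*a)))/2


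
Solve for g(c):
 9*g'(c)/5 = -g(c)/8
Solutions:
 g(c) = C1*exp(-5*c/72)


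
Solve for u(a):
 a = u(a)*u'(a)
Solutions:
 u(a) = -sqrt(C1 + a^2)
 u(a) = sqrt(C1 + a^2)


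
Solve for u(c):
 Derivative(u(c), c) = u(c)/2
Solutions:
 u(c) = C1*exp(c/2)


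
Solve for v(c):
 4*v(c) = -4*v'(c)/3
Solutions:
 v(c) = C1*exp(-3*c)


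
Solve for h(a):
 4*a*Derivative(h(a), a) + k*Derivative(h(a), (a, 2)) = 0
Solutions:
 h(a) = C1 + C2*sqrt(k)*erf(sqrt(2)*a*sqrt(1/k))


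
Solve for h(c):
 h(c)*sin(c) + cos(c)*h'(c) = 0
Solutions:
 h(c) = C1*cos(c)


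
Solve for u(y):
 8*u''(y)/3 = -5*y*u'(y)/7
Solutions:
 u(y) = C1 + C2*erf(sqrt(105)*y/28)


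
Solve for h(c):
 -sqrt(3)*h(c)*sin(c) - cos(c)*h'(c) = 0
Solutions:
 h(c) = C1*cos(c)^(sqrt(3))


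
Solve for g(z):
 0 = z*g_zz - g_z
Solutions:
 g(z) = C1 + C2*z^2


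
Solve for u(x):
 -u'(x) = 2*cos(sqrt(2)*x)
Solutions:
 u(x) = C1 - sqrt(2)*sin(sqrt(2)*x)


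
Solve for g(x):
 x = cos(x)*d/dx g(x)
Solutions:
 g(x) = C1 + Integral(x/cos(x), x)


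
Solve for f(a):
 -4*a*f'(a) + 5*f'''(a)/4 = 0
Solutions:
 f(a) = C1 + Integral(C2*airyai(2*2^(1/3)*5^(2/3)*a/5) + C3*airybi(2*2^(1/3)*5^(2/3)*a/5), a)


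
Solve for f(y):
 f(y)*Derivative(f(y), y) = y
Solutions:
 f(y) = -sqrt(C1 + y^2)
 f(y) = sqrt(C1 + y^2)


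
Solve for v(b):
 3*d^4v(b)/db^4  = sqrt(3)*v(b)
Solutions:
 v(b) = C1*exp(-3^(7/8)*b/3) + C2*exp(3^(7/8)*b/3) + C3*sin(3^(7/8)*b/3) + C4*cos(3^(7/8)*b/3)


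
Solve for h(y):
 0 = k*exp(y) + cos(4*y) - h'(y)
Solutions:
 h(y) = C1 + k*exp(y) + sin(4*y)/4


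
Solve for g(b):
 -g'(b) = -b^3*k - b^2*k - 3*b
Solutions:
 g(b) = C1 + b^4*k/4 + b^3*k/3 + 3*b^2/2


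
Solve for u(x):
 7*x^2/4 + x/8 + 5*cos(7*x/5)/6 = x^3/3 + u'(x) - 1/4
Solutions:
 u(x) = C1 - x^4/12 + 7*x^3/12 + x^2/16 + x/4 + 25*sin(7*x/5)/42


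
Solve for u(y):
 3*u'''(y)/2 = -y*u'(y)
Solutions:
 u(y) = C1 + Integral(C2*airyai(-2^(1/3)*3^(2/3)*y/3) + C3*airybi(-2^(1/3)*3^(2/3)*y/3), y)


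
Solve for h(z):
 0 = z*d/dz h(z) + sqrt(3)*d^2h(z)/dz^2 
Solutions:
 h(z) = C1 + C2*erf(sqrt(2)*3^(3/4)*z/6)


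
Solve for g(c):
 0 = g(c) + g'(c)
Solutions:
 g(c) = C1*exp(-c)


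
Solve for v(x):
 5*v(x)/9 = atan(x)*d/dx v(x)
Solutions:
 v(x) = C1*exp(5*Integral(1/atan(x), x)/9)


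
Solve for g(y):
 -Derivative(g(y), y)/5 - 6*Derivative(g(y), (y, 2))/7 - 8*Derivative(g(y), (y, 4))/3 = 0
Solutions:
 g(y) = C1 + C2*exp(y*(-10*3^(2/3)*490^(1/3)/(49 + sqrt(4501))^(1/3) + 2100^(1/3)*(49 + sqrt(4501))^(1/3))/280)*sin(3^(1/6)*y*(30*490^(1/3)/(49 + sqrt(4501))^(1/3) + 3^(2/3)*700^(1/3)*(49 + sqrt(4501))^(1/3))/280) + C3*exp(y*(-10*3^(2/3)*490^(1/3)/(49 + sqrt(4501))^(1/3) + 2100^(1/3)*(49 + sqrt(4501))^(1/3))/280)*cos(3^(1/6)*y*(30*490^(1/3)/(49 + sqrt(4501))^(1/3) + 3^(2/3)*700^(1/3)*(49 + sqrt(4501))^(1/3))/280) + C4*exp(-y*(-10*3^(2/3)*490^(1/3)/(49 + sqrt(4501))^(1/3) + 2100^(1/3)*(49 + sqrt(4501))^(1/3))/140)


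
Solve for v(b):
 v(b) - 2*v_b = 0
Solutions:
 v(b) = C1*exp(b/2)


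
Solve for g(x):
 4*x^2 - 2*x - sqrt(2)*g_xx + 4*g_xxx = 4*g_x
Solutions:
 g(x) = C1 + C2*exp(x*(sqrt(2) + sqrt(66))/8) + C3*exp(x*(-sqrt(66) + sqrt(2))/8) + x^3/3 - sqrt(2)*x^2/4 - x^2/4 + sqrt(2)*x/8 + 9*x/4


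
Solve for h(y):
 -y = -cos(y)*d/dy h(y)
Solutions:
 h(y) = C1 + Integral(y/cos(y), y)


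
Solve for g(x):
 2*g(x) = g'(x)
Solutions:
 g(x) = C1*exp(2*x)


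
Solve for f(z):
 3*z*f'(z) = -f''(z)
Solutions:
 f(z) = C1 + C2*erf(sqrt(6)*z/2)


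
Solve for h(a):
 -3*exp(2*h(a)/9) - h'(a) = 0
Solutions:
 h(a) = 9*log(-sqrt(-1/(C1 - 3*a))) - 9*log(2)/2 + 9*log(3)
 h(a) = 9*log(-1/(C1 - 3*a))/2 - 9*log(2)/2 + 9*log(3)


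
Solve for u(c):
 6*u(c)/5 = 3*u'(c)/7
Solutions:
 u(c) = C1*exp(14*c/5)


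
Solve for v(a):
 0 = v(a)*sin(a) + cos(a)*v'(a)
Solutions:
 v(a) = C1*cos(a)


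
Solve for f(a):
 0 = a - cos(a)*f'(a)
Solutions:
 f(a) = C1 + Integral(a/cos(a), a)


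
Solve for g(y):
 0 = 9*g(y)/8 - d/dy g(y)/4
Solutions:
 g(y) = C1*exp(9*y/2)


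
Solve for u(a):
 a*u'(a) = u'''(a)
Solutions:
 u(a) = C1 + Integral(C2*airyai(a) + C3*airybi(a), a)


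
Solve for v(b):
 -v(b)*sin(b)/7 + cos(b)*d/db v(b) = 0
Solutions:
 v(b) = C1/cos(b)^(1/7)


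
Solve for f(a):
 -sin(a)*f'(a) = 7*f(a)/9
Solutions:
 f(a) = C1*(cos(a) + 1)^(7/18)/(cos(a) - 1)^(7/18)


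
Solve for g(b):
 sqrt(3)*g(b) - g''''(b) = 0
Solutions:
 g(b) = C1*exp(-3^(1/8)*b) + C2*exp(3^(1/8)*b) + C3*sin(3^(1/8)*b) + C4*cos(3^(1/8)*b)


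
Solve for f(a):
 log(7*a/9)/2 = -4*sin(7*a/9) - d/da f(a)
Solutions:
 f(a) = C1 - a*log(a)/2 - a*log(7)/2 + a/2 + a*log(3) + 36*cos(7*a/9)/7


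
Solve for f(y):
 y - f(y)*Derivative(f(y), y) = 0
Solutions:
 f(y) = -sqrt(C1 + y^2)
 f(y) = sqrt(C1 + y^2)


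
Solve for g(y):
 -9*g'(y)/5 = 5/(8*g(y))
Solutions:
 g(y) = -sqrt(C1 - 25*y)/6
 g(y) = sqrt(C1 - 25*y)/6


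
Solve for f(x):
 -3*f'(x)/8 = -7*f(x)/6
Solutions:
 f(x) = C1*exp(28*x/9)


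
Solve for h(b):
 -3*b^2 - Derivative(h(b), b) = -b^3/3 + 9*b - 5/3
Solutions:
 h(b) = C1 + b^4/12 - b^3 - 9*b^2/2 + 5*b/3


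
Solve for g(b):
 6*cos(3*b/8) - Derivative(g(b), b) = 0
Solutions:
 g(b) = C1 + 16*sin(3*b/8)


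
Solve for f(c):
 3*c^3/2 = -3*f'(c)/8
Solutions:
 f(c) = C1 - c^4


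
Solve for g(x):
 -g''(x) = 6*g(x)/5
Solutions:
 g(x) = C1*sin(sqrt(30)*x/5) + C2*cos(sqrt(30)*x/5)


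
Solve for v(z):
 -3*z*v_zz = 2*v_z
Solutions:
 v(z) = C1 + C2*z^(1/3)


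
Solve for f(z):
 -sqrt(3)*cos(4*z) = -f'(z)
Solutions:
 f(z) = C1 + sqrt(3)*sin(4*z)/4


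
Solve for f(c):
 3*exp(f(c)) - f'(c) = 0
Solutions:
 f(c) = log(-1/(C1 + 3*c))


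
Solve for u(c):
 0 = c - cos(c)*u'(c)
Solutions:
 u(c) = C1 + Integral(c/cos(c), c)


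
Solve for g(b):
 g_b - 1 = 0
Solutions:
 g(b) = C1 + b


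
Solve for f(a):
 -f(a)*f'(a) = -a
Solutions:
 f(a) = -sqrt(C1 + a^2)
 f(a) = sqrt(C1 + a^2)


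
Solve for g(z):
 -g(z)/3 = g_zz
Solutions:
 g(z) = C1*sin(sqrt(3)*z/3) + C2*cos(sqrt(3)*z/3)


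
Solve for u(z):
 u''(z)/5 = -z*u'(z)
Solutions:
 u(z) = C1 + C2*erf(sqrt(10)*z/2)


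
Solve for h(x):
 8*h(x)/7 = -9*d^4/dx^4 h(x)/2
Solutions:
 h(x) = (C1*sin(sqrt(6)*7^(3/4)*x/21) + C2*cos(sqrt(6)*7^(3/4)*x/21))*exp(-sqrt(6)*7^(3/4)*x/21) + (C3*sin(sqrt(6)*7^(3/4)*x/21) + C4*cos(sqrt(6)*7^(3/4)*x/21))*exp(sqrt(6)*7^(3/4)*x/21)


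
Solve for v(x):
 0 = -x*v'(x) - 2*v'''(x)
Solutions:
 v(x) = C1 + Integral(C2*airyai(-2^(2/3)*x/2) + C3*airybi(-2^(2/3)*x/2), x)


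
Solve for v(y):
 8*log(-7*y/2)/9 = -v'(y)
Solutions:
 v(y) = C1 - 8*y*log(-y)/9 + 8*y*(-log(7) + log(2) + 1)/9


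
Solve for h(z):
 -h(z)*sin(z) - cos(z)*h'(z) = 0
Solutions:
 h(z) = C1*cos(z)


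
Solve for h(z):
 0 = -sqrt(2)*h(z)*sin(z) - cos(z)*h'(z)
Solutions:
 h(z) = C1*cos(z)^(sqrt(2))


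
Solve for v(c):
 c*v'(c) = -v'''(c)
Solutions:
 v(c) = C1 + Integral(C2*airyai(-c) + C3*airybi(-c), c)


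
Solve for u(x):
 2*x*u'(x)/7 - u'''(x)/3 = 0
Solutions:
 u(x) = C1 + Integral(C2*airyai(6^(1/3)*7^(2/3)*x/7) + C3*airybi(6^(1/3)*7^(2/3)*x/7), x)


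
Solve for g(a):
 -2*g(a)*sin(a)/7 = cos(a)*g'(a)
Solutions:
 g(a) = C1*cos(a)^(2/7)


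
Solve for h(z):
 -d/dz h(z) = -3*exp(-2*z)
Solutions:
 h(z) = C1 - 3*exp(-2*z)/2


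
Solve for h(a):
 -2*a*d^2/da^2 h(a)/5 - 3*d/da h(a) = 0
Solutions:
 h(a) = C1 + C2/a^(13/2)


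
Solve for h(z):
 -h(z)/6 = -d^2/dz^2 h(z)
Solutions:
 h(z) = C1*exp(-sqrt(6)*z/6) + C2*exp(sqrt(6)*z/6)


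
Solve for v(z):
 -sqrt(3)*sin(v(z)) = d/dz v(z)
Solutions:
 v(z) = -acos((-C1 - exp(2*sqrt(3)*z))/(C1 - exp(2*sqrt(3)*z))) + 2*pi
 v(z) = acos((-C1 - exp(2*sqrt(3)*z))/(C1 - exp(2*sqrt(3)*z)))


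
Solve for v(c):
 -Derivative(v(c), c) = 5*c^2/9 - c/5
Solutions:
 v(c) = C1 - 5*c^3/27 + c^2/10


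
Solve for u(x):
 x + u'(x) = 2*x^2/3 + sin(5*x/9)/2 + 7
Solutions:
 u(x) = C1 + 2*x^3/9 - x^2/2 + 7*x - 9*cos(5*x/9)/10


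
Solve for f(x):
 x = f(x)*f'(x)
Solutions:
 f(x) = -sqrt(C1 + x^2)
 f(x) = sqrt(C1 + x^2)


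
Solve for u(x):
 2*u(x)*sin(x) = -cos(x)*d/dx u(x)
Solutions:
 u(x) = C1*cos(x)^2


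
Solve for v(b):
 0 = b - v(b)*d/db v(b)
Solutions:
 v(b) = -sqrt(C1 + b^2)
 v(b) = sqrt(C1 + b^2)


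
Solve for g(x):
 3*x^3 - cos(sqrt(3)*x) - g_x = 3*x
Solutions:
 g(x) = C1 + 3*x^4/4 - 3*x^2/2 - sqrt(3)*sin(sqrt(3)*x)/3


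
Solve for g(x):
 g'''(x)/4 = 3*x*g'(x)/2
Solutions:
 g(x) = C1 + Integral(C2*airyai(6^(1/3)*x) + C3*airybi(6^(1/3)*x), x)


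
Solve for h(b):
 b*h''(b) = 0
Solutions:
 h(b) = C1 + C2*b


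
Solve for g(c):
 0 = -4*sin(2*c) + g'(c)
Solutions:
 g(c) = C1 - 2*cos(2*c)


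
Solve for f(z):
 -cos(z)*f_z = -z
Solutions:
 f(z) = C1 + Integral(z/cos(z), z)


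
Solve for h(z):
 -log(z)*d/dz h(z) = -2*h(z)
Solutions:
 h(z) = C1*exp(2*li(z))


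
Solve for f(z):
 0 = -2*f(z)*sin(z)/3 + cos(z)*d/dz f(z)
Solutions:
 f(z) = C1/cos(z)^(2/3)


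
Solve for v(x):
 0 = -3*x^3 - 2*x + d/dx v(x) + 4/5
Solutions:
 v(x) = C1 + 3*x^4/4 + x^2 - 4*x/5


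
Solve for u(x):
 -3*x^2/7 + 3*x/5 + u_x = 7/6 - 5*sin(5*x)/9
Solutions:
 u(x) = C1 + x^3/7 - 3*x^2/10 + 7*x/6 + cos(5*x)/9


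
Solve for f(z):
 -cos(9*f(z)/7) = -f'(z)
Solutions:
 -z - 7*log(sin(9*f(z)/7) - 1)/18 + 7*log(sin(9*f(z)/7) + 1)/18 = C1


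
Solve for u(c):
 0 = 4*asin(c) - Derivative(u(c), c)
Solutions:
 u(c) = C1 + 4*c*asin(c) + 4*sqrt(1 - c^2)


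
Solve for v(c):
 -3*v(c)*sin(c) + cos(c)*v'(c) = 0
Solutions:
 v(c) = C1/cos(c)^3


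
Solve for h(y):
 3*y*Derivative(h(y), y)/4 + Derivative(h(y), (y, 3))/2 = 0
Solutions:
 h(y) = C1 + Integral(C2*airyai(-2^(2/3)*3^(1/3)*y/2) + C3*airybi(-2^(2/3)*3^(1/3)*y/2), y)


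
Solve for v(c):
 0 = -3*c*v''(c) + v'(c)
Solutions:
 v(c) = C1 + C2*c^(4/3)


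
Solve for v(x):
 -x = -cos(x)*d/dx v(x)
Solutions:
 v(x) = C1 + Integral(x/cos(x), x)


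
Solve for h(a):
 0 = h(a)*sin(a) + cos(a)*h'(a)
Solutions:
 h(a) = C1*cos(a)


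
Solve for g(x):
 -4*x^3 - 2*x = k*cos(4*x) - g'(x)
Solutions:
 g(x) = C1 + k*sin(4*x)/4 + x^4 + x^2


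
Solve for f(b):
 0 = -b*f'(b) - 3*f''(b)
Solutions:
 f(b) = C1 + C2*erf(sqrt(6)*b/6)


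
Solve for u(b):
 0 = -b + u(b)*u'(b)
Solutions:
 u(b) = -sqrt(C1 + b^2)
 u(b) = sqrt(C1 + b^2)


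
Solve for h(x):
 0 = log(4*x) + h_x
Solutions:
 h(x) = C1 - x*log(x) - x*log(4) + x


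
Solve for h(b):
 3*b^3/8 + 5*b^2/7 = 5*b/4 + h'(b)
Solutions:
 h(b) = C1 + 3*b^4/32 + 5*b^3/21 - 5*b^2/8


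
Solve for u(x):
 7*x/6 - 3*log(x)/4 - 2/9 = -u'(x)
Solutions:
 u(x) = C1 - 7*x^2/12 + 3*x*log(x)/4 - 19*x/36


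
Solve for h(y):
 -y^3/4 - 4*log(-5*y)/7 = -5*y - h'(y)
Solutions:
 h(y) = C1 + y^4/16 - 5*y^2/2 + 4*y*log(-y)/7 + 4*y*(-1 + log(5))/7


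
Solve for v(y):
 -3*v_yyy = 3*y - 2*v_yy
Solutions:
 v(y) = C1 + C2*y + C3*exp(2*y/3) + y^3/4 + 9*y^2/8


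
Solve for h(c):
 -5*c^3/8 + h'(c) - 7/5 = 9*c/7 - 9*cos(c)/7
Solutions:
 h(c) = C1 + 5*c^4/32 + 9*c^2/14 + 7*c/5 - 9*sin(c)/7


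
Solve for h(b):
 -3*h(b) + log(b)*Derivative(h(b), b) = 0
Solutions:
 h(b) = C1*exp(3*li(b))


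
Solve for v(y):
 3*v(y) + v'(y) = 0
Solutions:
 v(y) = C1*exp(-3*y)


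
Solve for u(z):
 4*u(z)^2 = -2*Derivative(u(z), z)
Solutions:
 u(z) = 1/(C1 + 2*z)


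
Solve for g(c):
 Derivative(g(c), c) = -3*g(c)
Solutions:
 g(c) = C1*exp(-3*c)


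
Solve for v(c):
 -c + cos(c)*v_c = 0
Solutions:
 v(c) = C1 + Integral(c/cos(c), c)


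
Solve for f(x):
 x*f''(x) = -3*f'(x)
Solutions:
 f(x) = C1 + C2/x^2


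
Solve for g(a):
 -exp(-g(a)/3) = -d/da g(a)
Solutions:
 g(a) = 3*log(C1 + a/3)


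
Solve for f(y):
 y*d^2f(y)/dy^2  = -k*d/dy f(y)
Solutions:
 f(y) = C1 + y^(1 - re(k))*(C2*sin(log(y)*Abs(im(k))) + C3*cos(log(y)*im(k)))


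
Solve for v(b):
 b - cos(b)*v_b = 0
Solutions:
 v(b) = C1 + Integral(b/cos(b), b)


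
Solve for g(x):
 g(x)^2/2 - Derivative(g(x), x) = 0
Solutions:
 g(x) = -2/(C1 + x)


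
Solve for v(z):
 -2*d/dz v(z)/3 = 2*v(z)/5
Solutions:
 v(z) = C1*exp(-3*z/5)


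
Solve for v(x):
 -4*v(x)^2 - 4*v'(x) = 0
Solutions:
 v(x) = 1/(C1 + x)


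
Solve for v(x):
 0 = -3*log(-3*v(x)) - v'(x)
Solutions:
 Integral(1/(log(-_y) + log(3)), (_y, v(x)))/3 = C1 - x


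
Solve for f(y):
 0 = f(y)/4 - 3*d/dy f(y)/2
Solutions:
 f(y) = C1*exp(y/6)


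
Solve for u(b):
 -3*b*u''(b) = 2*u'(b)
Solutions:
 u(b) = C1 + C2*b^(1/3)


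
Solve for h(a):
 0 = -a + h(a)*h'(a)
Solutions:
 h(a) = -sqrt(C1 + a^2)
 h(a) = sqrt(C1 + a^2)


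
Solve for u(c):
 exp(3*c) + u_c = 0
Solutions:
 u(c) = C1 - exp(3*c)/3


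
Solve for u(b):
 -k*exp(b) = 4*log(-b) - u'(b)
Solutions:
 u(b) = C1 + 4*b*log(-b) - 4*b + k*exp(b)


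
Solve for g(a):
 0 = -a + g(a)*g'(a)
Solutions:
 g(a) = -sqrt(C1 + a^2)
 g(a) = sqrt(C1 + a^2)


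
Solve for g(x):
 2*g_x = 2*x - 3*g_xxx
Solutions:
 g(x) = C1 + C2*sin(sqrt(6)*x/3) + C3*cos(sqrt(6)*x/3) + x^2/2


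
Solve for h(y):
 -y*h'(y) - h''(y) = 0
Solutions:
 h(y) = C1 + C2*erf(sqrt(2)*y/2)


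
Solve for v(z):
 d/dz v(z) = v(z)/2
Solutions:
 v(z) = C1*exp(z/2)


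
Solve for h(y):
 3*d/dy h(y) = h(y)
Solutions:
 h(y) = C1*exp(y/3)


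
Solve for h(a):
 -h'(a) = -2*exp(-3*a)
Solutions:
 h(a) = C1 - 2*exp(-3*a)/3


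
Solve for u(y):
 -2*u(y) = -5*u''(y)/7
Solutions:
 u(y) = C1*exp(-sqrt(70)*y/5) + C2*exp(sqrt(70)*y/5)


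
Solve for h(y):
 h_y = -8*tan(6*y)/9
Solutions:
 h(y) = C1 + 4*log(cos(6*y))/27


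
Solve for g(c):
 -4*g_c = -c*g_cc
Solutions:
 g(c) = C1 + C2*c^5


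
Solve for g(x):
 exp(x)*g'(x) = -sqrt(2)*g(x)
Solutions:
 g(x) = C1*exp(sqrt(2)*exp(-x))


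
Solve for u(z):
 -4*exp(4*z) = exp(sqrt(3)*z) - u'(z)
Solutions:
 u(z) = C1 + exp(4*z) + sqrt(3)*exp(sqrt(3)*z)/3


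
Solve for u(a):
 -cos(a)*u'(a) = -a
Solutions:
 u(a) = C1 + Integral(a/cos(a), a)


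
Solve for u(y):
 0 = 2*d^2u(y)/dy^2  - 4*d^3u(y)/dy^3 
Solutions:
 u(y) = C1 + C2*y + C3*exp(y/2)


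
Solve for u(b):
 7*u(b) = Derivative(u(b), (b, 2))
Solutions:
 u(b) = C1*exp(-sqrt(7)*b) + C2*exp(sqrt(7)*b)


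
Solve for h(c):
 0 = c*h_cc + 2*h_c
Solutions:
 h(c) = C1 + C2/c


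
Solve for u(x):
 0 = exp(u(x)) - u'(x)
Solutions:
 u(x) = log(-1/(C1 + x))


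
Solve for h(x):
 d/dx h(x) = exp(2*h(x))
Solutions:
 h(x) = log(-sqrt(-1/(C1 + x))) - log(2)/2
 h(x) = log(-1/(C1 + x))/2 - log(2)/2


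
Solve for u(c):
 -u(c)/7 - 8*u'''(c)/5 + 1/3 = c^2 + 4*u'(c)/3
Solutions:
 u(c) = C1*exp(70^(1/3)*c*(-28*5^(1/3)/(27 + sqrt(8569))^(1/3) + 14^(1/3)*(27 + sqrt(8569))^(1/3))/168)*sin(sqrt(3)*70^(1/3)*c*(28*5^(1/3)/(27 + sqrt(8569))^(1/3) + 14^(1/3)*(27 + sqrt(8569))^(1/3))/168) + C2*exp(70^(1/3)*c*(-28*5^(1/3)/(27 + sqrt(8569))^(1/3) + 14^(1/3)*(27 + sqrt(8569))^(1/3))/168)*cos(sqrt(3)*70^(1/3)*c*(28*5^(1/3)/(27 + sqrt(8569))^(1/3) + 14^(1/3)*(27 + sqrt(8569))^(1/3))/168) + C3*exp(-70^(1/3)*c*(-28*5^(1/3)/(27 + sqrt(8569))^(1/3) + 14^(1/3)*(27 + sqrt(8569))^(1/3))/84) - 7*c^2 + 392*c/3 - 10955/9


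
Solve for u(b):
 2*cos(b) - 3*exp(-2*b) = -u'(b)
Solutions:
 u(b) = C1 - 2*sin(b) - 3*exp(-2*b)/2


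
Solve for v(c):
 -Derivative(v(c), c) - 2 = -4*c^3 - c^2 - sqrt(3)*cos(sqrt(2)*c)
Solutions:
 v(c) = C1 + c^4 + c^3/3 - 2*c + sqrt(6)*sin(sqrt(2)*c)/2


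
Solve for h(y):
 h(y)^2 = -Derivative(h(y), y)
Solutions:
 h(y) = 1/(C1 + y)


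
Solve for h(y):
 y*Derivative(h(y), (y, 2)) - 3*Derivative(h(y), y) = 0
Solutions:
 h(y) = C1 + C2*y^4


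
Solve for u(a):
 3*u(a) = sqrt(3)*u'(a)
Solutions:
 u(a) = C1*exp(sqrt(3)*a)


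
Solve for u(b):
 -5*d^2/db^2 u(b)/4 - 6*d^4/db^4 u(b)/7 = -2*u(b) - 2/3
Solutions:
 u(b) = C1*exp(-sqrt(3)*b*sqrt(-35 + sqrt(6601))/12) + C2*exp(sqrt(3)*b*sqrt(-35 + sqrt(6601))/12) + C3*sin(sqrt(3)*b*sqrt(35 + sqrt(6601))/12) + C4*cos(sqrt(3)*b*sqrt(35 + sqrt(6601))/12) - 1/3


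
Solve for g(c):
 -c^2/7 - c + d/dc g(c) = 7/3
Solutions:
 g(c) = C1 + c^3/21 + c^2/2 + 7*c/3


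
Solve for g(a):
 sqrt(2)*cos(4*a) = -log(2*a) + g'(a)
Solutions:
 g(a) = C1 + a*log(a) - a + a*log(2) + sqrt(2)*sin(4*a)/4


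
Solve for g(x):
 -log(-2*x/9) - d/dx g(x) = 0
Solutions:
 g(x) = C1 - x*log(-x) + x*(-log(2) + 1 + 2*log(3))


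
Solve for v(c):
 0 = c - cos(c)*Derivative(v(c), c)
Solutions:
 v(c) = C1 + Integral(c/cos(c), c)


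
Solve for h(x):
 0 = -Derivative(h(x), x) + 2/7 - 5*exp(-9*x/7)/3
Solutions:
 h(x) = C1 + 2*x/7 + 35*exp(-9*x/7)/27


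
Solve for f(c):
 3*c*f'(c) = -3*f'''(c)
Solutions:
 f(c) = C1 + Integral(C2*airyai(-c) + C3*airybi(-c), c)


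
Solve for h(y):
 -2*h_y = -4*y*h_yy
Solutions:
 h(y) = C1 + C2*y^(3/2)


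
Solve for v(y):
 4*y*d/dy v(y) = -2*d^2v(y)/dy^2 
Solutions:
 v(y) = C1 + C2*erf(y)


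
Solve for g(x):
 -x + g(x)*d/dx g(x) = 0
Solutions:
 g(x) = -sqrt(C1 + x^2)
 g(x) = sqrt(C1 + x^2)


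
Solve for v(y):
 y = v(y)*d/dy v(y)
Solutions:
 v(y) = -sqrt(C1 + y^2)
 v(y) = sqrt(C1 + y^2)


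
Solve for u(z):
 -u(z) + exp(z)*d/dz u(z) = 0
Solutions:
 u(z) = C1*exp(-exp(-z))


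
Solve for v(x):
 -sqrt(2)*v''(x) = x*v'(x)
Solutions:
 v(x) = C1 + C2*erf(2^(1/4)*x/2)


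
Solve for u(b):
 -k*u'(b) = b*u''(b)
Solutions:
 u(b) = C1 + b^(1 - re(k))*(C2*sin(log(b)*Abs(im(k))) + C3*cos(log(b)*im(k)))


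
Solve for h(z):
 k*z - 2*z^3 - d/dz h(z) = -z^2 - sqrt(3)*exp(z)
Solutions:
 h(z) = C1 + k*z^2/2 - z^4/2 + z^3/3 + sqrt(3)*exp(z)


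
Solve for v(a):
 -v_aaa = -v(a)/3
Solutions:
 v(a) = C3*exp(3^(2/3)*a/3) + (C1*sin(3^(1/6)*a/2) + C2*cos(3^(1/6)*a/2))*exp(-3^(2/3)*a/6)


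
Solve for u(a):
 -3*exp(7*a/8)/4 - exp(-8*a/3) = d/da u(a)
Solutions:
 u(a) = C1 - 6*exp(7*a/8)/7 + 3*exp(-8*a/3)/8


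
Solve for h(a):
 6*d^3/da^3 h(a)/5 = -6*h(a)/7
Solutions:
 h(a) = C3*exp(-5^(1/3)*7^(2/3)*a/7) + (C1*sin(sqrt(3)*5^(1/3)*7^(2/3)*a/14) + C2*cos(sqrt(3)*5^(1/3)*7^(2/3)*a/14))*exp(5^(1/3)*7^(2/3)*a/14)


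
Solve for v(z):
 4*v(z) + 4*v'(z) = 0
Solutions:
 v(z) = C1*exp(-z)


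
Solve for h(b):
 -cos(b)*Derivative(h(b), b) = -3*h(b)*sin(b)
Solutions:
 h(b) = C1/cos(b)^3


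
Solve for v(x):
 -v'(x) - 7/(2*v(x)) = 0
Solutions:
 v(x) = -sqrt(C1 - 7*x)
 v(x) = sqrt(C1 - 7*x)


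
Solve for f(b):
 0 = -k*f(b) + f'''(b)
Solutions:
 f(b) = C1*exp(b*k^(1/3)) + C2*exp(b*k^(1/3)*(-1 + sqrt(3)*I)/2) + C3*exp(-b*k^(1/3)*(1 + sqrt(3)*I)/2)


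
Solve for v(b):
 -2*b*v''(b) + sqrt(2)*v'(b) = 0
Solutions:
 v(b) = C1 + C2*b^(sqrt(2)/2 + 1)


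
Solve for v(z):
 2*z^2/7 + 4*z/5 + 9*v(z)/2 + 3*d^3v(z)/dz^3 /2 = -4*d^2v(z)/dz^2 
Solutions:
 v(z) = C3*exp(-3*z) - 4*z^2/63 - 8*z/45 + (C1*sin(sqrt(35)*z/6) + C2*cos(sqrt(35)*z/6))*exp(z/6) + 64/567


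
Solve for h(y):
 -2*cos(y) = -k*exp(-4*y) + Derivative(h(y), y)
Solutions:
 h(y) = C1 - k*exp(-4*y)/4 - 2*sin(y)


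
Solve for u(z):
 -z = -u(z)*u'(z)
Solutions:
 u(z) = -sqrt(C1 + z^2)
 u(z) = sqrt(C1 + z^2)


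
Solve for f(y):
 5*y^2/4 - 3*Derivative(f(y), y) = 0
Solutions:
 f(y) = C1 + 5*y^3/36


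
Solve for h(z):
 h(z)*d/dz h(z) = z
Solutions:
 h(z) = -sqrt(C1 + z^2)
 h(z) = sqrt(C1 + z^2)


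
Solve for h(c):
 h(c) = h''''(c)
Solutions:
 h(c) = C1*exp(-c) + C2*exp(c) + C3*sin(c) + C4*cos(c)


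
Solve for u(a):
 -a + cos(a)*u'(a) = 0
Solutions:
 u(a) = C1 + Integral(a/cos(a), a)


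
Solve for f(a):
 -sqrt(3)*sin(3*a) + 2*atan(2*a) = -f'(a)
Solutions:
 f(a) = C1 - 2*a*atan(2*a) + log(4*a^2 + 1)/2 - sqrt(3)*cos(3*a)/3


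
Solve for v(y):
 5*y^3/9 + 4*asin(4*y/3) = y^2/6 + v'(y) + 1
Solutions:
 v(y) = C1 + 5*y^4/36 - y^3/18 + 4*y*asin(4*y/3) - y + sqrt(9 - 16*y^2)


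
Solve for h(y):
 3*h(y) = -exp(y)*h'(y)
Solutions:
 h(y) = C1*exp(3*exp(-y))


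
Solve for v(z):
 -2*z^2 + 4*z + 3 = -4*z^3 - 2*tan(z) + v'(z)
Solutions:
 v(z) = C1 + z^4 - 2*z^3/3 + 2*z^2 + 3*z - 2*log(cos(z))


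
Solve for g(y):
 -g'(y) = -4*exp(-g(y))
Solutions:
 g(y) = log(C1 + 4*y)


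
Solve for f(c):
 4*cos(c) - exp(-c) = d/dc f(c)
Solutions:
 f(c) = C1 + 4*sin(c) + exp(-c)


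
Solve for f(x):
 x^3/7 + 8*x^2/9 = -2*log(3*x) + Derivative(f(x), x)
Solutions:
 f(x) = C1 + x^4/28 + 8*x^3/27 + 2*x*log(x) - 2*x + x*log(9)


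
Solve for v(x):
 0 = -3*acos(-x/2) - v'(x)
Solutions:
 v(x) = C1 - 3*x*acos(-x/2) - 3*sqrt(4 - x^2)


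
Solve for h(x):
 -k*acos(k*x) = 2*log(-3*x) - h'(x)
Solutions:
 h(x) = C1 + k*Piecewise((x*acos(k*x) - sqrt(-k^2*x^2 + 1)/k, Ne(k, 0)), (pi*x/2, True)) + 2*x*log(-x) - 2*x + 2*x*log(3)


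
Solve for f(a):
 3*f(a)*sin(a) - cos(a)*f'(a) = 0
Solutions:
 f(a) = C1/cos(a)^3


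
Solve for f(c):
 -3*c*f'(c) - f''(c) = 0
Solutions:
 f(c) = C1 + C2*erf(sqrt(6)*c/2)


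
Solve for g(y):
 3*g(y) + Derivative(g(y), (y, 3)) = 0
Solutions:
 g(y) = C3*exp(-3^(1/3)*y) + (C1*sin(3^(5/6)*y/2) + C2*cos(3^(5/6)*y/2))*exp(3^(1/3)*y/2)


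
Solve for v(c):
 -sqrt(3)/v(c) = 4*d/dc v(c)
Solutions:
 v(c) = -sqrt(C1 - 2*sqrt(3)*c)/2
 v(c) = sqrt(C1 - 2*sqrt(3)*c)/2


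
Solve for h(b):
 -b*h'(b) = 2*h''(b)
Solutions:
 h(b) = C1 + C2*erf(b/2)


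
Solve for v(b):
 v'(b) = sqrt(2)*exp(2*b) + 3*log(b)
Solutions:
 v(b) = C1 + 3*b*log(b) - 3*b + sqrt(2)*exp(2*b)/2


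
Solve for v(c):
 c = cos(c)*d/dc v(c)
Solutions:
 v(c) = C1 + Integral(c/cos(c), c)


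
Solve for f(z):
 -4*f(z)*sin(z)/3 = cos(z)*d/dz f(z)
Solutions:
 f(z) = C1*cos(z)^(4/3)


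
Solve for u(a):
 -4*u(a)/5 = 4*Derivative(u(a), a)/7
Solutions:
 u(a) = C1*exp(-7*a/5)


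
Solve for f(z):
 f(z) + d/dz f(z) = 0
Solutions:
 f(z) = C1*exp(-z)


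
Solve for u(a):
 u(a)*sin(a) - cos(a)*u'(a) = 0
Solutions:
 u(a) = C1/cos(a)


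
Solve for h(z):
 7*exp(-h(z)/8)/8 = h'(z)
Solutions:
 h(z) = 8*log(C1 + 7*z/64)


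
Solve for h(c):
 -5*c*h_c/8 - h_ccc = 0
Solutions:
 h(c) = C1 + Integral(C2*airyai(-5^(1/3)*c/2) + C3*airybi(-5^(1/3)*c/2), c)


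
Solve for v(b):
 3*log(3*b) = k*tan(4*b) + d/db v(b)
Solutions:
 v(b) = C1 + 3*b*log(b) - 3*b + 3*b*log(3) + k*log(cos(4*b))/4


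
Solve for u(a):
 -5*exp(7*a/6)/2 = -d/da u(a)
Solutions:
 u(a) = C1 + 15*exp(7*a/6)/7


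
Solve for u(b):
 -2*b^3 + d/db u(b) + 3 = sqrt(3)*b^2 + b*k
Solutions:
 u(b) = C1 + b^4/2 + sqrt(3)*b^3/3 + b^2*k/2 - 3*b


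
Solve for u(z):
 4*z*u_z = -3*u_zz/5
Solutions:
 u(z) = C1 + C2*erf(sqrt(30)*z/3)


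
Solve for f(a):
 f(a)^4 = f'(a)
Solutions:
 f(a) = (-1/(C1 + 3*a))^(1/3)
 f(a) = (-1/(C1 + a))^(1/3)*(-3^(2/3) - 3*3^(1/6)*I)/6
 f(a) = (-1/(C1 + a))^(1/3)*(-3^(2/3) + 3*3^(1/6)*I)/6


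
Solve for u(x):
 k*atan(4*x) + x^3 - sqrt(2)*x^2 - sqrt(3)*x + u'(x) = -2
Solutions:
 u(x) = C1 - k*(x*atan(4*x) - log(16*x^2 + 1)/8) - x^4/4 + sqrt(2)*x^3/3 + sqrt(3)*x^2/2 - 2*x


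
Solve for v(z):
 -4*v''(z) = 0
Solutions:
 v(z) = C1 + C2*z


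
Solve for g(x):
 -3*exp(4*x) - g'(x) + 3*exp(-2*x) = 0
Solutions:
 g(x) = C1 - 3*exp(4*x)/4 - 3*exp(-2*x)/2


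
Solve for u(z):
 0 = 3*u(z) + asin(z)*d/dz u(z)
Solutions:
 u(z) = C1*exp(-3*Integral(1/asin(z), z))


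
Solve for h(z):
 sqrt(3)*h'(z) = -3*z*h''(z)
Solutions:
 h(z) = C1 + C2*z^(1 - sqrt(3)/3)


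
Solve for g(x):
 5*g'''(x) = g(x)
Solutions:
 g(x) = C3*exp(5^(2/3)*x/5) + (C1*sin(sqrt(3)*5^(2/3)*x/10) + C2*cos(sqrt(3)*5^(2/3)*x/10))*exp(-5^(2/3)*x/10)


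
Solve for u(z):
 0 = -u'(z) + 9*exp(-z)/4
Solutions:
 u(z) = C1 - 9*exp(-z)/4


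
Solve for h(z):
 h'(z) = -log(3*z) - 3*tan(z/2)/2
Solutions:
 h(z) = C1 - z*log(z) - z*log(3) + z + 3*log(cos(z/2))


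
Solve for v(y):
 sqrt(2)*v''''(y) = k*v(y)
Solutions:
 v(y) = C1*exp(-2^(7/8)*k^(1/4)*y/2) + C2*exp(2^(7/8)*k^(1/4)*y/2) + C3*exp(-2^(7/8)*I*k^(1/4)*y/2) + C4*exp(2^(7/8)*I*k^(1/4)*y/2)


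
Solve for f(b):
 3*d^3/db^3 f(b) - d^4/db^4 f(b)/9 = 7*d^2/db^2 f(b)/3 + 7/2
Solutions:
 f(b) = C1 + C2*b + C3*exp(b*(27 - sqrt(645))/2) + C4*exp(b*(sqrt(645) + 27)/2) - 3*b^2/4
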